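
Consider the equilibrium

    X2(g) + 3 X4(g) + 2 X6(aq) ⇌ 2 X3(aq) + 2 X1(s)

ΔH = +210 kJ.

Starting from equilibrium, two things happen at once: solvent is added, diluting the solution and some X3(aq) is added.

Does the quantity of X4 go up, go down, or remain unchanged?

Dilution scales every aqueous concentration by the same factor. Δn_aq = 2 − 2 = 0, so Q is unchanged — no shift.
Adding X3 (aq), a product, drives the reaction to the left.
The net shift is to the left. X4 is a reactant, so its amount increases.

increases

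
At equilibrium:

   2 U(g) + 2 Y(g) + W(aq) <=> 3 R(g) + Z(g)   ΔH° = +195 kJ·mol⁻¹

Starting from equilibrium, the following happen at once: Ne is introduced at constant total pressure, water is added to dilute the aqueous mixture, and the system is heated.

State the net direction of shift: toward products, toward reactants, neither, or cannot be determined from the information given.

cannot be determined

Adding inert gas at constant total pressure expands the volume, scaling every reacting partial pressure by the same factor. Δn_gas = 4 − 4 = 0, so Q is unchanged — no shift.
Dilution lowers every aqueous concentration by the same factor. Δn_aq = 0 − 1 = -1, so the system shifts toward the side with more dissolved moles — to the left.
The forward reaction is endothermic. Raising T favours the endothermic direction — shift to the right.
The individual effects push in opposite directions; without quantitative information the net direction cannot be determined.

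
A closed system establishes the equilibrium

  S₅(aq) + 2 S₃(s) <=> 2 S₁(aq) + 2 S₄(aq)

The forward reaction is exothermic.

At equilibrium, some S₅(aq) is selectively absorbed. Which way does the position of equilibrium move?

left

Removing S₅ (aq), a reactant, drives the reaction to the left.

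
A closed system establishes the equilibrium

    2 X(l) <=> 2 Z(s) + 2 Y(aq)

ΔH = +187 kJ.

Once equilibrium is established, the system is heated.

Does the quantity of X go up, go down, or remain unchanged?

The forward reaction is endothermic. Raising T favours the endothermic direction — shift to the right.
The net shift is to the right. X is a reactant, so its amount decreases.

decreases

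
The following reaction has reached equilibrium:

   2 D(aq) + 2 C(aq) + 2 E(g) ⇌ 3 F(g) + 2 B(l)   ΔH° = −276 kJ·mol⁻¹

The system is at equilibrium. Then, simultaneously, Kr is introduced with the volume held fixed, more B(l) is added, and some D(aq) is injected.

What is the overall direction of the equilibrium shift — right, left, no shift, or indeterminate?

At constant volume, adding an inert gas leaves every reacting species' partial pressure unchanged, so Q is unchanged — no shift from this change.
B is a pure liquid; its activity is 1 regardless of amount, so Q is unaffected — no shift from this change.
Adding D (aq), a reactant, drives the reaction to the right.
Only the nonzero effect(s) matter; the net shift is to the right.

right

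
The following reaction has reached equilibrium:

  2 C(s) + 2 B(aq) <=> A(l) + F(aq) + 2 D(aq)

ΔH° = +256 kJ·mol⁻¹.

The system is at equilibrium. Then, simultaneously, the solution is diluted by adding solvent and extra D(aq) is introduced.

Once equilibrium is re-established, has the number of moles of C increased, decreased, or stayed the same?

Dilution lowers every aqueous concentration by the same factor. Δn_aq = 3 − 2 = +1, so the system shifts toward the side with more dissolved moles — to the right.
Adding D (aq), a product, drives the reaction to the left.
The two effects oppose each other, so the net shift — and hence the change in C — cannot be determined from the given information.

cannot be determined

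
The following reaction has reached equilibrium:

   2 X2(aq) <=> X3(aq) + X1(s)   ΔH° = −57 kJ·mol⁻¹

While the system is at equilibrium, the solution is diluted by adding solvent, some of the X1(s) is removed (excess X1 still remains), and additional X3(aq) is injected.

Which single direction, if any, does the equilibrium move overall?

Dilution lowers every aqueous concentration by the same factor. Δn_aq = 1 − 2 = -1, so the system shifts toward the side with more dissolved moles — to the left.
X1 is a pure solid; its activity is 1 regardless of amount, so Q is unaffected — no shift from this change.
Adding X3 (aq), a product, drives the reaction to the left.
Only the nonzero effect(s) matter; the net shift is to the left.

left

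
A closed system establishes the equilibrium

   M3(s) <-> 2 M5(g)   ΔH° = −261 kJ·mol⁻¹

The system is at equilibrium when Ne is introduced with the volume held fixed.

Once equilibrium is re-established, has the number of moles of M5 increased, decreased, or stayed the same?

unchanged

At constant volume, adding an inert gas leaves every reacting species' partial pressure unchanged, so Q is unchanged — no shift from this change.
No net shift occurs, so the amount of M5 is unchanged.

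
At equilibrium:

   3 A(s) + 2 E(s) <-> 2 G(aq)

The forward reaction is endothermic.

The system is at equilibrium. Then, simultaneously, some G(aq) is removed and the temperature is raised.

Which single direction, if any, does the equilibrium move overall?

right

Removing G (aq), a product, drives the reaction to the right.
The forward reaction is endothermic. Raising T favours the endothermic direction — shift to the right.
All effects act in the same direction — net shift to the right.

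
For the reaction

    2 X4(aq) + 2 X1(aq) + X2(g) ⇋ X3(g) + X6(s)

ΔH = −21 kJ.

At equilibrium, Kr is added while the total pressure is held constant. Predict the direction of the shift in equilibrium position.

no shift

Adding inert gas at constant total pressure expands the volume, scaling every reacting partial pressure by the same factor. Δn_gas = 1 − 1 = 0, so Q is unchanged — no shift.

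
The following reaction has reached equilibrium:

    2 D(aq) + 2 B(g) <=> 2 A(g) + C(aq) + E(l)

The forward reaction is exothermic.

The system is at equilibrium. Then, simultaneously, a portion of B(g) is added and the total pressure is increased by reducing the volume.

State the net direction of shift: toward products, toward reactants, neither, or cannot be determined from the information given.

right

Adding B (g), a reactant, drives the reaction to the right.
Gas moles: reactants 2, products 2. Δn_gas = 0, so a volume change leaves Q equal to K — no shift from this change.
Only the nonzero effect(s) matter; the net shift is to the right.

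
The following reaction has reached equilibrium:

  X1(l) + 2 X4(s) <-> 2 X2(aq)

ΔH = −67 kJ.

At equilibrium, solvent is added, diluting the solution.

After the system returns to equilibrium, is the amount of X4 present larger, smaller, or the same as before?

Dilution lowers every aqueous concentration by the same factor. Δn_aq = 2 − 0 = +2, so the system shifts toward the side with more dissolved moles — to the right.
The net shift is to the right. X4 is a reactant, so its amount decreases.

decreases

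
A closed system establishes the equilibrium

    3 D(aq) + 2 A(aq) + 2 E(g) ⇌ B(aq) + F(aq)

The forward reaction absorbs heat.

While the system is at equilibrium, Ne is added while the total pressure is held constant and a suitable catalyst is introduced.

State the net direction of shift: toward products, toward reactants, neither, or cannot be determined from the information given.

left

Adding inert gas at constant total pressure expands the volume and lowers every reacting partial pressure. With Δn_gas = 0 − 2 = -2, Q moves away from K toward the side with fewer gas moles, so the system shifts toward the side with more gas moles — to the left.
A catalyst speeds both forward and reverse rates equally; it changes neither Q nor K — no shift from this change.
Only the nonzero effect(s) matter; the net shift is to the left.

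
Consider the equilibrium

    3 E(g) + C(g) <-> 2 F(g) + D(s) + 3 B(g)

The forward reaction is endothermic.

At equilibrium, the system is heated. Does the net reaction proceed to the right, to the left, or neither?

right

The forward reaction is endothermic. Raising T favours the endothermic direction — shift to the right.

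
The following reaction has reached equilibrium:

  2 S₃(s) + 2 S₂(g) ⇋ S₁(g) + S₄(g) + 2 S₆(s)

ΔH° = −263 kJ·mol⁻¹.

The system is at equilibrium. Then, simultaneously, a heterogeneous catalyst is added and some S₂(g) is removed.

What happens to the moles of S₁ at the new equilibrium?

decreases

A catalyst speeds both forward and reverse rates equally; it changes neither Q nor K — no shift from this change.
Removing S₂ (g), a reactant, drives the reaction to the left.
The net shift is to the left. S₁ is a product, so its amount decreases.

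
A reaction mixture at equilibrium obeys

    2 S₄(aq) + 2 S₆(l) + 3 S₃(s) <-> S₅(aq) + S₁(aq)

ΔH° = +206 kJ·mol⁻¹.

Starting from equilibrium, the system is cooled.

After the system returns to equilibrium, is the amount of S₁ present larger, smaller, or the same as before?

decreases

The forward reaction is endothermic. Lowering T favours the exothermic direction — shift to the left.
The net shift is to the left. S₁ is a product, so its amount decreases.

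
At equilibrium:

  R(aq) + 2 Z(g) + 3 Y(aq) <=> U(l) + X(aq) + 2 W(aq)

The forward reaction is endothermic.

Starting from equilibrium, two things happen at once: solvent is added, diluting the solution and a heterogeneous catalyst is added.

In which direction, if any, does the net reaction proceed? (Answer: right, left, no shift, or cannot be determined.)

left

Dilution lowers every aqueous concentration by the same factor. Δn_aq = 3 − 4 = -1, so the system shifts toward the side with more dissolved moles — to the left.
A catalyst speeds both forward and reverse rates equally; it changes neither Q nor K — no shift from this change.
Only the nonzero effect(s) matter; the net shift is to the left.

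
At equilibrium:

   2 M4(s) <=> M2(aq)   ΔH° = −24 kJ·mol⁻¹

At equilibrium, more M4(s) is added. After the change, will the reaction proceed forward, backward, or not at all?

M4 is a pure solid; its activity is 1 regardless of amount, so Q is unaffected — no shift from this change.

no shift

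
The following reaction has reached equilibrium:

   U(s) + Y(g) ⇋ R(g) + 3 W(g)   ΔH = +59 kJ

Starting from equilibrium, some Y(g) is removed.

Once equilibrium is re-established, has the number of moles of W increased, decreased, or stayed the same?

Removing Y (g), a reactant, drives the reaction to the left.
The net shift is to the left. W is a product, so its amount decreases.

decreases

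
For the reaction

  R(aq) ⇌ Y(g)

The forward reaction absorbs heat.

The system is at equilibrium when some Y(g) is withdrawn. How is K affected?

unchanged

The equilibrium constant depends only on temperature. This perturbation may move the position of equilibrium, but since T is unchanged, K itself is unchanged.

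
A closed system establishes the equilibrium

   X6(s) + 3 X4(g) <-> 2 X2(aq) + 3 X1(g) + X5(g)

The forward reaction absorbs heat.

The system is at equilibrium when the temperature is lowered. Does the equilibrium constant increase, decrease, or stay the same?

decreases

K depends on temperature via the van 't Hoff relation. The forward reaction is endothermic, so lowering T decreases K.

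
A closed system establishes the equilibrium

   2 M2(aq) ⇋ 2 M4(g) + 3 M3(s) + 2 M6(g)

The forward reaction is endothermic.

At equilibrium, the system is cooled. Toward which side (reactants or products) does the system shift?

left

The forward reaction is endothermic. Lowering T favours the exothermic direction — shift to the left.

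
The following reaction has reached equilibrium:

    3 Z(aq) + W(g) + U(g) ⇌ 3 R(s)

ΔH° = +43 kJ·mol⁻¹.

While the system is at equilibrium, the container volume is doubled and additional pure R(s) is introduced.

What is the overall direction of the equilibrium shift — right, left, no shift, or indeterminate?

Gas moles: reactants 2, products 0 (Δn_gas = -2). Expansion shifts the system toward the side with more moles of gas — to the left.
R is a pure solid; its activity is 1 regardless of amount, so Q is unaffected — no shift from this change.
Only the nonzero effect(s) matter; the net shift is to the left.

left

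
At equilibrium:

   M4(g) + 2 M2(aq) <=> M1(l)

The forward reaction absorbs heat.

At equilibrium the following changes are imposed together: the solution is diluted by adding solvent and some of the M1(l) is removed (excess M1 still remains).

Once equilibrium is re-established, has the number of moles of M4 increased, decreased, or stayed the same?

increases

Dilution lowers every aqueous concentration by the same factor. Δn_aq = 0 − 2 = -2, so the system shifts toward the side with more dissolved moles — to the left.
M1 is a pure liquid; its activity is 1 regardless of amount, so Q is unaffected — no shift from this change.
The net shift is to the left. M4 is a reactant, so its amount increases.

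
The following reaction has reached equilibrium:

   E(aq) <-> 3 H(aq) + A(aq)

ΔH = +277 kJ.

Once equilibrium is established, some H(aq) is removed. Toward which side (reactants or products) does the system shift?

right

Removing H (aq), a product, drives the reaction to the right.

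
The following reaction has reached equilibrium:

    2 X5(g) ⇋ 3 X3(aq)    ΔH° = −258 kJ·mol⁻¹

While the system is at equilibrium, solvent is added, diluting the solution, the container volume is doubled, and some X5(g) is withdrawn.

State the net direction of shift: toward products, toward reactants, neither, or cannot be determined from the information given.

Dilution lowers every aqueous concentration by the same factor. Δn_aq = 3 − 0 = +3, so the system shifts toward the side with more dissolved moles — to the right.
Gas moles: reactants 2, products 0 (Δn_gas = -2). Expansion shifts the system toward the side with more moles of gas — to the left.
Removing X5 (g), a reactant, drives the reaction to the left.
The individual effects push in opposite directions; without quantitative information the net direction cannot be determined.

cannot be determined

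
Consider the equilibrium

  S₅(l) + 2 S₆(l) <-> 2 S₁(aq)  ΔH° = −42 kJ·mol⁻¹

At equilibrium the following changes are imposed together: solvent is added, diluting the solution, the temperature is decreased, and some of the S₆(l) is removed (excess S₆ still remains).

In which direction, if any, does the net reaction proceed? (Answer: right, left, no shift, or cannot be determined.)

Dilution lowers every aqueous concentration by the same factor. Δn_aq = 2 − 0 = +2, so the system shifts toward the side with more dissolved moles — to the right.
The forward reaction is exothermic. Lowering T favours the exothermic direction — shift to the right.
S₆ is a pure liquid; its activity is 1 regardless of amount, so Q is unaffected — no shift from this change.
Only the nonzero effect(s) matter; the net shift is to the right.

right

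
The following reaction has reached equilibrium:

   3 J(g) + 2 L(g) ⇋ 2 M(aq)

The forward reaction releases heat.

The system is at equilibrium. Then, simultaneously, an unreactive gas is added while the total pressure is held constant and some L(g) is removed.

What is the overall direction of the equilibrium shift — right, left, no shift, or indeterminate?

Adding inert gas at constant total pressure expands the volume and lowers every reacting partial pressure. With Δn_gas = 0 − 5 = -5, Q moves away from K toward the side with fewer gas moles, so the system shifts toward the side with more gas moles — to the left.
Removing L (g), a reactant, drives the reaction to the left.
All effects act in the same direction — net shift to the left.

left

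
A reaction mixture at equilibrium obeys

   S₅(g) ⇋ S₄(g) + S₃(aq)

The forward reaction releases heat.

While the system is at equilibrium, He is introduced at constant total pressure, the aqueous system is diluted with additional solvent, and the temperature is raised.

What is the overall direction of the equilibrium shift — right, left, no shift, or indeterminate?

Adding inert gas at constant total pressure expands the volume, scaling every reacting partial pressure by the same factor. Δn_gas = 1 − 1 = 0, so Q is unchanged — no shift.
Dilution lowers every aqueous concentration by the same factor. Δn_aq = 1 − 0 = +1, so the system shifts toward the side with more dissolved moles — to the right.
The forward reaction is exothermic. Raising T favours the endothermic direction — shift to the left.
The individual effects push in opposite directions; without quantitative information the net direction cannot be determined.

cannot be determined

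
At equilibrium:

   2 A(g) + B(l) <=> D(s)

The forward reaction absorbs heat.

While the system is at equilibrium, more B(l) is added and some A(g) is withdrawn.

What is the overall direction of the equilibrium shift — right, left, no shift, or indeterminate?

B is a pure liquid; its activity is 1 regardless of amount, so Q is unaffected — no shift from this change.
Removing A (g), a reactant, drives the reaction to the left.
Only the nonzero effect(s) matter; the net shift is to the left.

left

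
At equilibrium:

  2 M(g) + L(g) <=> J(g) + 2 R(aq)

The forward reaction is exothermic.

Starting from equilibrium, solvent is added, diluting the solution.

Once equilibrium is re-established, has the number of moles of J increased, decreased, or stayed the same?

increases

Dilution lowers every aqueous concentration by the same factor. Δn_aq = 2 − 0 = +2, so the system shifts toward the side with more dissolved moles — to the right.
The net shift is to the right. J is a product, so its amount increases.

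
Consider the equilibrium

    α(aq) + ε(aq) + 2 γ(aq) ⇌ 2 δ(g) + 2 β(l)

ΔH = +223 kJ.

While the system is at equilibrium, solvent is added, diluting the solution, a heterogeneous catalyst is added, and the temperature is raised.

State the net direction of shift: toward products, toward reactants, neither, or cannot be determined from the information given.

Dilution lowers every aqueous concentration by the same factor. Δn_aq = 0 − 4 = -4, so the system shifts toward the side with more dissolved moles — to the left.
A catalyst speeds both forward and reverse rates equally; it changes neither Q nor K — no shift from this change.
The forward reaction is endothermic. Raising T favours the endothermic direction — shift to the right.
The individual effects push in opposite directions; without quantitative information the net direction cannot be determined.

cannot be determined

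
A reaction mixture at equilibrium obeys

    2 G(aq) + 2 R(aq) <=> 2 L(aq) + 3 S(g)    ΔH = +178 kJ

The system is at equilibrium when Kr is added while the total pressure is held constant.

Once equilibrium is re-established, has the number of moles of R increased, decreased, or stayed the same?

decreases

Adding inert gas at constant total pressure expands the volume and lowers every reacting partial pressure. With Δn_gas = 3 − 0 = +3, Q moves away from K toward the side with fewer gas moles, so the system shifts toward the side with more gas moles — to the right.
The net shift is to the right. R is a reactant, so its amount decreases.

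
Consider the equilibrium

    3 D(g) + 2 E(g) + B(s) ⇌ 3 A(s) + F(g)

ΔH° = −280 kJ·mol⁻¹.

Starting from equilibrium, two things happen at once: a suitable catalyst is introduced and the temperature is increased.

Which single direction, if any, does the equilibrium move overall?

left

A catalyst speeds both forward and reverse rates equally; it changes neither Q nor K — no shift from this change.
The forward reaction is exothermic. Raising T favours the endothermic direction — shift to the left.
Only the nonzero effect(s) matter; the net shift is to the left.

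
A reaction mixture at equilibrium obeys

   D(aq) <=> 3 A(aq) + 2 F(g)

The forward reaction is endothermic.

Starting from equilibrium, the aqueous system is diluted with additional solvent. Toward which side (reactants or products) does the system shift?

right

Dilution lowers every aqueous concentration by the same factor. Δn_aq = 3 − 1 = +2, so the system shifts toward the side with more dissolved moles — to the right.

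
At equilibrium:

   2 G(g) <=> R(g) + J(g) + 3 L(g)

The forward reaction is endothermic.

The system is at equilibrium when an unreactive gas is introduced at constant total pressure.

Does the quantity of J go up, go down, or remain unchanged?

Adding inert gas at constant total pressure expands the volume and lowers every reacting partial pressure. With Δn_gas = 5 − 2 = +3, Q moves away from K toward the side with fewer gas moles, so the system shifts toward the side with more gas moles — to the right.
The net shift is to the right. J is a product, so its amount increases.

increases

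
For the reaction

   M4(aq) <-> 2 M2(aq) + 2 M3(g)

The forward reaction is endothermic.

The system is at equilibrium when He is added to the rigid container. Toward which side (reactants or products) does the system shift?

no shift

At constant volume, adding an inert gas leaves every reacting species' partial pressure unchanged, so Q is unchanged — no shift from this change.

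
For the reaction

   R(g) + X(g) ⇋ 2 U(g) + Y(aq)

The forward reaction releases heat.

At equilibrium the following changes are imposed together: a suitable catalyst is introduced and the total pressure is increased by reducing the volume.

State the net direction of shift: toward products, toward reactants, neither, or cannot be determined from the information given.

A catalyst speeds both forward and reverse rates equally; it changes neither Q nor K — no shift from this change.
Gas moles: reactants 2, products 2. Δn_gas = 0, so a volume change leaves Q equal to K — no shift from this change.
None of the changes alters Q relative to K, so there is no net shift.

no shift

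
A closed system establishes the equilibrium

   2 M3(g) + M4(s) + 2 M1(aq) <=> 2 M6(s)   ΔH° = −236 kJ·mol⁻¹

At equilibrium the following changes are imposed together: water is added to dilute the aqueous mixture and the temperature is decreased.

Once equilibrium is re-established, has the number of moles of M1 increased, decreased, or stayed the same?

cannot be determined

Dilution lowers every aqueous concentration by the same factor. Δn_aq = 0 − 2 = -2, so the system shifts toward the side with more dissolved moles — to the left.
The forward reaction is exothermic. Lowering T favours the exothermic direction — shift to the right.
The two effects oppose each other, so the net shift — and hence the change in M1 — cannot be determined from the given information.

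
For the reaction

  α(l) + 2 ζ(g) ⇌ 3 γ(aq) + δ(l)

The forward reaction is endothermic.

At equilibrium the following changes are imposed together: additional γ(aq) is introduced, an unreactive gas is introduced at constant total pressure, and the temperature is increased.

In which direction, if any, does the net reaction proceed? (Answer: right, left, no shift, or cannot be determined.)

Adding γ (aq), a product, drives the reaction to the left.
Adding inert gas at constant total pressure expands the volume and lowers every reacting partial pressure. With Δn_gas = 0 − 2 = -2, Q moves away from K toward the side with fewer gas moles, so the system shifts toward the side with more gas moles — to the left.
The forward reaction is endothermic. Raising T favours the endothermic direction — shift to the right.
The individual effects push in opposite directions; without quantitative information the net direction cannot be determined.

cannot be determined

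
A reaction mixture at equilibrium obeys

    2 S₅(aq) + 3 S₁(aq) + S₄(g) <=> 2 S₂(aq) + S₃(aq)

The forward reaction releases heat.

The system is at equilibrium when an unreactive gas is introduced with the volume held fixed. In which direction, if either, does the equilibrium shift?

no shift

At constant volume, adding an inert gas leaves every reacting species' partial pressure unchanged, so Q is unchanged — no shift from this change.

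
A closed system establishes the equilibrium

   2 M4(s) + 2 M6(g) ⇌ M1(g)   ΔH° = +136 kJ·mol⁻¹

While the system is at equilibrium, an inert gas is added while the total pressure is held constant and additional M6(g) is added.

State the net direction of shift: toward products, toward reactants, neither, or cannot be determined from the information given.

cannot be determined

Adding inert gas at constant total pressure expands the volume and lowers every reacting partial pressure. With Δn_gas = 1 − 2 = -1, Q moves away from K toward the side with fewer gas moles, so the system shifts toward the side with more gas moles — to the left.
Adding M6 (g), a reactant, drives the reaction to the right.
The individual effects push in opposite directions; without quantitative information the net direction cannot be determined.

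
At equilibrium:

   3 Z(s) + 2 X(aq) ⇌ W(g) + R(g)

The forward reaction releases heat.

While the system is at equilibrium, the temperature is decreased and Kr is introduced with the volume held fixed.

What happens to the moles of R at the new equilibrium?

increases

The forward reaction is exothermic. Lowering T favours the exothermic direction — shift to the right.
At constant volume, adding an inert gas leaves every reacting species' partial pressure unchanged, so Q is unchanged — no shift from this change.
The net shift is to the right. R is a product, so its amount increases.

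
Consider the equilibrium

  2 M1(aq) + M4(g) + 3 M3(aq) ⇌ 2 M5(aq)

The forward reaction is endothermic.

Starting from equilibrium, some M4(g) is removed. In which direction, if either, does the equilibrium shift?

left

Removing M4 (g), a reactant, drives the reaction to the left.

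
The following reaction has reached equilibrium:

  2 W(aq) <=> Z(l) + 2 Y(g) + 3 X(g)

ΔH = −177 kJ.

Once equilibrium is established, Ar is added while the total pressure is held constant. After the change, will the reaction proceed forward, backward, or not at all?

Adding inert gas at constant total pressure expands the volume and lowers every reacting partial pressure. With Δn_gas = 5 − 0 = +5, Q moves away from K toward the side with fewer gas moles, so the system shifts toward the side with more gas moles — to the right.

right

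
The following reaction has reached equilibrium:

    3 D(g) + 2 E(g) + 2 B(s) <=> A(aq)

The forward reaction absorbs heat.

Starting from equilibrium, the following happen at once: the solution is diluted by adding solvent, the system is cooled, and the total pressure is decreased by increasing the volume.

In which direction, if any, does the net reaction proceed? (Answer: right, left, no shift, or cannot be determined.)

cannot be determined

Dilution lowers every aqueous concentration by the same factor. Δn_aq = 1 − 0 = +1, so the system shifts toward the side with more dissolved moles — to the right.
The forward reaction is endothermic. Lowering T favours the exothermic direction — shift to the left.
Gas moles: reactants 5, products 0 (Δn_gas = -5). Expansion shifts the system toward the side with more moles of gas — to the left.
The individual effects push in opposite directions; without quantitative information the net direction cannot be determined.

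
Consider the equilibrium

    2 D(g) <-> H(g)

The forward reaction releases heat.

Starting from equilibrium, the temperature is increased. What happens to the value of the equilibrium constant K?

decreases

K depends on temperature via the van 't Hoff relation. The forward reaction is exothermic, so raising T decreases K.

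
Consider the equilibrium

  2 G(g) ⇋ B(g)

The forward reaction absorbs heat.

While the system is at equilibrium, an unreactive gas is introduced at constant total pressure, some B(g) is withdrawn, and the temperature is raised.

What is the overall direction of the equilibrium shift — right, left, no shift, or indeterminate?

Adding inert gas at constant total pressure expands the volume and lowers every reacting partial pressure. With Δn_gas = 1 − 2 = -1, Q moves away from K toward the side with fewer gas moles, so the system shifts toward the side with more gas moles — to the left.
Removing B (g), a product, drives the reaction to the right.
The forward reaction is endothermic. Raising T favours the endothermic direction — shift to the right.
The individual effects push in opposite directions; without quantitative information the net direction cannot be determined.

cannot be determined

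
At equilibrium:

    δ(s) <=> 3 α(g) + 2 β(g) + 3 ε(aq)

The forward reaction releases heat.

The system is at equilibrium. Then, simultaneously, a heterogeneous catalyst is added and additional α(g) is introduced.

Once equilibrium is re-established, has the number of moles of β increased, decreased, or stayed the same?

A catalyst speeds both forward and reverse rates equally; it changes neither Q nor K — no shift from this change.
Adding α (g), a product, drives the reaction to the left.
The net shift is to the left. β is a product, so its amount decreases.

decreases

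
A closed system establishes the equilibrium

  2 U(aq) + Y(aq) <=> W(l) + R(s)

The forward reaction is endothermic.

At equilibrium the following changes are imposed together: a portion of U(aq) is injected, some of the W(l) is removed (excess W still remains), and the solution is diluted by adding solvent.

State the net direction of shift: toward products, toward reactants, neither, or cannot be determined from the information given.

Adding U (aq), a reactant, drives the reaction to the right.
W is a pure liquid; its activity is 1 regardless of amount, so Q is unaffected — no shift from this change.
Dilution lowers every aqueous concentration by the same factor. Δn_aq = 0 − 3 = -3, so the system shifts toward the side with more dissolved moles — to the left.
The individual effects push in opposite directions; without quantitative information the net direction cannot be determined.

cannot be determined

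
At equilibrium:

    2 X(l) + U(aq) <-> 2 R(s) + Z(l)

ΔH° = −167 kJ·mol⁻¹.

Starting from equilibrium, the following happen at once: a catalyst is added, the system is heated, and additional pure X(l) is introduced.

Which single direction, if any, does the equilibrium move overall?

left

A catalyst speeds both forward and reverse rates equally; it changes neither Q nor K — no shift from this change.
The forward reaction is exothermic. Raising T favours the endothermic direction — shift to the left.
X is a pure liquid; its activity is 1 regardless of amount, so Q is unaffected — no shift from this change.
Only the nonzero effect(s) matter; the net shift is to the left.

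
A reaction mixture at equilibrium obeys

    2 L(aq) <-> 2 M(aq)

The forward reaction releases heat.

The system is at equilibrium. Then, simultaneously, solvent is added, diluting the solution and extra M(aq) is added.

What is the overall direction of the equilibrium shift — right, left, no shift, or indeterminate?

left

Dilution scales every aqueous concentration by the same factor. Δn_aq = 2 − 2 = 0, so Q is unchanged — no shift.
Adding M (aq), a product, drives the reaction to the left.
Only the nonzero effect(s) matter; the net shift is to the left.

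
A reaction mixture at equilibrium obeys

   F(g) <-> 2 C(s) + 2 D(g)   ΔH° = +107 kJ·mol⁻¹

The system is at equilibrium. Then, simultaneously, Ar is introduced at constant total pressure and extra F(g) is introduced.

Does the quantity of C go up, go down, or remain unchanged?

Adding inert gas at constant total pressure expands the volume and lowers every reacting partial pressure. With Δn_gas = 2 − 1 = +1, Q moves away from K toward the side with fewer gas moles, so the system shifts toward the side with more gas moles — to the right.
Adding F (g), a reactant, drives the reaction to the right.
The net shift is to the right. C is a product, so its amount increases.

increases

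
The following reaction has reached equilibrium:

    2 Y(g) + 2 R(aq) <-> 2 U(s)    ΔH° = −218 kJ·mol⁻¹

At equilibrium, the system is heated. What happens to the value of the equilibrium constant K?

decreases

K depends on temperature via the van 't Hoff relation. The forward reaction is exothermic, so raising T decreases K.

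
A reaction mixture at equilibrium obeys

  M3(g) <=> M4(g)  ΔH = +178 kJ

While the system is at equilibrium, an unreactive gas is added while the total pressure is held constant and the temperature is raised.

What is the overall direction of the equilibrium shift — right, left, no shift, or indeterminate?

Adding inert gas at constant total pressure expands the volume, scaling every reacting partial pressure by the same factor. Δn_gas = 1 − 1 = 0, so Q is unchanged — no shift.
The forward reaction is endothermic. Raising T favours the endothermic direction — shift to the right.
Only the nonzero effect(s) matter; the net shift is to the right.

right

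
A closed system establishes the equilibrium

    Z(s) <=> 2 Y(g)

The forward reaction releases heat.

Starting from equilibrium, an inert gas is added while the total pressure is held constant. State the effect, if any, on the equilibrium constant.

The equilibrium constant depends only on temperature. This perturbation may move the position of equilibrium, but since T is unchanged, K itself is unchanged.

unchanged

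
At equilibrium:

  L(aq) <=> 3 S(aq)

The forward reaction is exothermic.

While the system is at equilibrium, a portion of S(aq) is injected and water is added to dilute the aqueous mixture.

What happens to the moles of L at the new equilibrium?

cannot be determined

Adding S (aq), a product, drives the reaction to the left.
Dilution lowers every aqueous concentration by the same factor. Δn_aq = 3 − 1 = +2, so the system shifts toward the side with more dissolved moles — to the right.
The two effects oppose each other, so the net shift — and hence the change in L — cannot be determined from the given information.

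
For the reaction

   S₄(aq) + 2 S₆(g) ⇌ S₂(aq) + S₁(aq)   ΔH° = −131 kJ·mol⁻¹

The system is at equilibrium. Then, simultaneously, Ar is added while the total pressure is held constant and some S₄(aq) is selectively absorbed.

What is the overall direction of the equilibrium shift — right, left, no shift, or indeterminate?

left

Adding inert gas at constant total pressure expands the volume and lowers every reacting partial pressure. With Δn_gas = 0 − 2 = -2, Q moves away from K toward the side with fewer gas moles, so the system shifts toward the side with more gas moles — to the left.
Removing S₄ (aq), a reactant, drives the reaction to the left.
All effects act in the same direction — net shift to the left.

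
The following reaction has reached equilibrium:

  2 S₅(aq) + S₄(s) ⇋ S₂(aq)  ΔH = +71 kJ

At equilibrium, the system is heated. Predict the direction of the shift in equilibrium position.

The forward reaction is endothermic. Raising T favours the endothermic direction — shift to the right.

right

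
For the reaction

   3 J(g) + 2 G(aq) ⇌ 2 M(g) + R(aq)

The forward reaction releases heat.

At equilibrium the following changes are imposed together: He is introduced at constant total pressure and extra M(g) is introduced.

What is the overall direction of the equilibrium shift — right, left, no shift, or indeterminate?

left

Adding inert gas at constant total pressure expands the volume and lowers every reacting partial pressure. With Δn_gas = 2 − 3 = -1, Q moves away from K toward the side with fewer gas moles, so the system shifts toward the side with more gas moles — to the left.
Adding M (g), a product, drives the reaction to the left.
All effects act in the same direction — net shift to the left.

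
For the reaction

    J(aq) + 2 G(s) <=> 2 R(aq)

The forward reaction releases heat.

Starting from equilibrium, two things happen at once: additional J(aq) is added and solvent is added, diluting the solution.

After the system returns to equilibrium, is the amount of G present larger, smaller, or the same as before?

Adding J (aq), a reactant, drives the reaction to the right.
Dilution lowers every aqueous concentration by the same factor. Δn_aq = 2 − 1 = +1, so the system shifts toward the side with more dissolved moles — to the right.
The net shift is to the right. G is a reactant, so its amount decreases.

decreases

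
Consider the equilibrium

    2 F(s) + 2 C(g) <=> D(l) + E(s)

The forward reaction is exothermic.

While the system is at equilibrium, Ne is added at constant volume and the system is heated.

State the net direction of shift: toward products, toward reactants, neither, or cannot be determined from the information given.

left

At constant volume, adding an inert gas leaves every reacting species' partial pressure unchanged, so Q is unchanged — no shift from this change.
The forward reaction is exothermic. Raising T favours the endothermic direction — shift to the left.
Only the nonzero effect(s) matter; the net shift is to the left.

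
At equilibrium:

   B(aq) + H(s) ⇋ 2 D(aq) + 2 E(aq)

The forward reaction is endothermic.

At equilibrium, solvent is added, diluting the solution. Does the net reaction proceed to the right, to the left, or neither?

Dilution lowers every aqueous concentration by the same factor. Δn_aq = 4 − 1 = +3, so the system shifts toward the side with more dissolved moles — to the right.

right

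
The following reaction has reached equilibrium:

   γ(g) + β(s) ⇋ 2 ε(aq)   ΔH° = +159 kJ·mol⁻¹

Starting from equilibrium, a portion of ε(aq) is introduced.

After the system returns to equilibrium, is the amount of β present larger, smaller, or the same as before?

increases

Adding ε (aq), a product, drives the reaction to the left.
The net shift is to the left. β is a reactant, so its amount increases.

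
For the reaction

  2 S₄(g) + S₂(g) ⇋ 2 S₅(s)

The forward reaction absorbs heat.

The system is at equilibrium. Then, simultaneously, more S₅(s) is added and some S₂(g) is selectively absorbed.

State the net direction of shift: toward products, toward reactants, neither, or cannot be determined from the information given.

left

S₅ is a pure solid; its activity is 1 regardless of amount, so Q is unaffected — no shift from this change.
Removing S₂ (g), a reactant, drives the reaction to the left.
Only the nonzero effect(s) matter; the net shift is to the left.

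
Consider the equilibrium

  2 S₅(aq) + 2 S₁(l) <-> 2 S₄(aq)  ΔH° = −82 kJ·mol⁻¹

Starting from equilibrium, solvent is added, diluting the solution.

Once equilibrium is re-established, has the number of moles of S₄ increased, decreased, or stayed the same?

unchanged

Dilution scales every aqueous concentration by the same factor. Δn_aq = 2 − 2 = 0, so Q is unchanged — no shift.
No net shift occurs, so the amount of S₄ is unchanged.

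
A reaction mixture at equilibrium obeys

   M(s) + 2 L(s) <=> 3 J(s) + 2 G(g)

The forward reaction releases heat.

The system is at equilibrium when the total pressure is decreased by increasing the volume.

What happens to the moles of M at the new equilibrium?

Gas moles: reactants 0, products 2 (Δn_gas = +2). Expansion shifts the system toward the side with more moles of gas — to the right.
The net shift is to the right. M is a reactant, so its amount decreases.

decreases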